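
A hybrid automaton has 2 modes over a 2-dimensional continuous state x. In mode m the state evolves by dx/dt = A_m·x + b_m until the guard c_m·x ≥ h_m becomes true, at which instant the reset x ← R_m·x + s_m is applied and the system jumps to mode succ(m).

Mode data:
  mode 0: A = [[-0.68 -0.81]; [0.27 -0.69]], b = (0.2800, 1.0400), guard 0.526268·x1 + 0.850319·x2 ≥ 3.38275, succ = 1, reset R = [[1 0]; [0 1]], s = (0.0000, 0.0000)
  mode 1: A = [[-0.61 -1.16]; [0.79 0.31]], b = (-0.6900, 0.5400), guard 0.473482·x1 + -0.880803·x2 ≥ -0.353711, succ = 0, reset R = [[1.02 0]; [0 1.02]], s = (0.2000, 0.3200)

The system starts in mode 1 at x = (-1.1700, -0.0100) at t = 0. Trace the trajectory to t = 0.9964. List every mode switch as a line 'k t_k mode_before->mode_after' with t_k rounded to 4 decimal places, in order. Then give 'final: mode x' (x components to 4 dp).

Mode 1: guard c·x = -0.3537 hit at Δt = 0.4656 (t = 0.4656), x⁻ = (-1.1103, -0.1953) → reset → x⁺ = (-0.9325, 0.1208), jump to mode 0
Mode 0: flow for 0.5308 to horizon, guard not reached → x = (-0.6352, 0.4555)

1 0.4656 1->0
final: 0 -0.6352 0.4555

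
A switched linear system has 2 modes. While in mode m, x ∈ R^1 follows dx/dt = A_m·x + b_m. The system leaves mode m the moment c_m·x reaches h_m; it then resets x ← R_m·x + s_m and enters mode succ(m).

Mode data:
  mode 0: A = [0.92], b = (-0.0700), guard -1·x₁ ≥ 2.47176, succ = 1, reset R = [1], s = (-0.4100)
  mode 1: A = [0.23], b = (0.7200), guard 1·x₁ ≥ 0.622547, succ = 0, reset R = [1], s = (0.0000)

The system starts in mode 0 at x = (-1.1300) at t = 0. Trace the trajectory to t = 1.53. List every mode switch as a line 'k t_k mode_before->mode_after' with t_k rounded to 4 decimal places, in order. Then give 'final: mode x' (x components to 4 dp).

Mode 0: guard c·x = 2.4718 hit at Δt = 0.8129 (t = 0.8129), x⁻ = (-2.4718) → reset → x⁺ = (-2.8818), jump to mode 1
Mode 1: flow for 0.7171 to horizon, guard not reached → x = (-2.8372)

1 0.8129 0->1
final: 1 -2.8372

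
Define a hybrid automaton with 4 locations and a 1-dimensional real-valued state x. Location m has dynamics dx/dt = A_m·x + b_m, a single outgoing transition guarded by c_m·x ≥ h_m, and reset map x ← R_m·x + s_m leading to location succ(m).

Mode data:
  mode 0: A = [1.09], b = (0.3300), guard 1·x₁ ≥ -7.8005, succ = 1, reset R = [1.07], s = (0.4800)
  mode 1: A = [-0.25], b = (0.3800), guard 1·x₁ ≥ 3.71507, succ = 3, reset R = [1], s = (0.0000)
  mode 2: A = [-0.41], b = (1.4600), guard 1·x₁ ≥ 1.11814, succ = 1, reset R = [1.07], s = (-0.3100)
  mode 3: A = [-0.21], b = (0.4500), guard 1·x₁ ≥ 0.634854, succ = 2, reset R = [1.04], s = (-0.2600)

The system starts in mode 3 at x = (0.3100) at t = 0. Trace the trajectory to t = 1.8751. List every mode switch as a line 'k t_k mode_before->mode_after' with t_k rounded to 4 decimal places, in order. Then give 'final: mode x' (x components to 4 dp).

1 0.9290 3->2
2 1.5574 2->1
final: 1 0.9348

Mode 3: guard c·x = 0.6349 hit at Δt = 0.9290 (t = 0.9290), x⁻ = (0.6349) → reset → x⁺ = (0.4002), jump to mode 2
Mode 2: guard c·x = 1.1181 hit at Δt = 0.6284 (t = 1.5574), x⁻ = (1.1181) → reset → x⁺ = (0.8864), jump to mode 1
Mode 1: flow for 0.3177 to horizon, guard not reached → x = (0.9348)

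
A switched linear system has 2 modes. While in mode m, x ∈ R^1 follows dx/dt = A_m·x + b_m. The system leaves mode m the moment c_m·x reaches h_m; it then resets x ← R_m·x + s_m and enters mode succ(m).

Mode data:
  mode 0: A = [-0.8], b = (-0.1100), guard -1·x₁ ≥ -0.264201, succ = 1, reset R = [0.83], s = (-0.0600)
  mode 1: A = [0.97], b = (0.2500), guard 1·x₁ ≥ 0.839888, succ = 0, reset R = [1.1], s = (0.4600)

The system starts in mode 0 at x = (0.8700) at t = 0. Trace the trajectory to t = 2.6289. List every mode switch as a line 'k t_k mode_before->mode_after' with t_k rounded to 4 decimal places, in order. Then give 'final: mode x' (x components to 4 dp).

1 1.1494 0->1
2 2.1471 1->0
final: 0 0.8973

Mode 0: guard c·x = -0.2642 hit at Δt = 1.1494 (t = 1.1494), x⁻ = (0.2642) → reset → x⁺ = (0.1593), jump to mode 1
Mode 1: guard c·x = 0.8399 hit at Δt = 0.9977 (t = 2.1471), x⁻ = (0.8399) → reset → x⁺ = (1.3839), jump to mode 0
Mode 0: flow for 0.4818 to horizon, guard not reached → x = (0.8973)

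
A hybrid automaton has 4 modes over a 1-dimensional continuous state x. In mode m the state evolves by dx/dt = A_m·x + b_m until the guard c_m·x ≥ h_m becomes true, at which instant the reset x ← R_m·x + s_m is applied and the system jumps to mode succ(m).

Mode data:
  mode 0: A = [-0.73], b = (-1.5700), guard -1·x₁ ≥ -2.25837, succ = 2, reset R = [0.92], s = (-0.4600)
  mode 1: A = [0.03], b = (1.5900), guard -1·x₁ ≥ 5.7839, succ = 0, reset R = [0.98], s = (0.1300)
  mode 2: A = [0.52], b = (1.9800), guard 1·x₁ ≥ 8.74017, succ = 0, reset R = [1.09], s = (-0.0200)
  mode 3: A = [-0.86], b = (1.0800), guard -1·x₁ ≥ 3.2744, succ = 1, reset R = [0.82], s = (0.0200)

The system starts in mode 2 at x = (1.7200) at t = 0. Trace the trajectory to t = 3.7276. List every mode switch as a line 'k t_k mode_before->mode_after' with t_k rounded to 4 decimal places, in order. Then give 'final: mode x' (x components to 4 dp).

1 1.5765 2->0
2 2.9084 0->2
final: 2 4.4991

Mode 2: guard c·x = 8.7402 hit at Δt = 1.5765 (t = 1.5765), x⁻ = (8.7402) → reset → x⁺ = (9.5068), jump to mode 0
Mode 0: guard c·x = -2.2584 hit at Δt = 1.3319 (t = 2.9084), x⁻ = (2.2584) → reset → x⁺ = (1.6177), jump to mode 2
Mode 2: flow for 0.8192 to horizon, guard not reached → x = (4.4991)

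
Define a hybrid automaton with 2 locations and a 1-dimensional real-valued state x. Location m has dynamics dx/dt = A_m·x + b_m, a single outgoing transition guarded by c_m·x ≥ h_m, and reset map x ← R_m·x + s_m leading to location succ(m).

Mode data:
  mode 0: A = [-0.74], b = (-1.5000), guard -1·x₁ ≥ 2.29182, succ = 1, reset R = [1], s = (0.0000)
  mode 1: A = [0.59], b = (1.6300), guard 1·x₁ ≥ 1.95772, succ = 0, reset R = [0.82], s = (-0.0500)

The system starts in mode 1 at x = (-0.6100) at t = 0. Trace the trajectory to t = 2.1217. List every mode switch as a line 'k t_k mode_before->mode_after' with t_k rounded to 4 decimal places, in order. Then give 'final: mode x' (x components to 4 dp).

Mode 1: guard c·x = 1.9577 hit at Δt = 1.3308 (t = 1.3308), x⁻ = (1.9577) → reset → x⁺ = (1.5553), jump to mode 0
Mode 0: flow for 0.7909 to horizon, guard not reached → x = (-0.0318)

1 1.3308 1->0
final: 0 -0.0318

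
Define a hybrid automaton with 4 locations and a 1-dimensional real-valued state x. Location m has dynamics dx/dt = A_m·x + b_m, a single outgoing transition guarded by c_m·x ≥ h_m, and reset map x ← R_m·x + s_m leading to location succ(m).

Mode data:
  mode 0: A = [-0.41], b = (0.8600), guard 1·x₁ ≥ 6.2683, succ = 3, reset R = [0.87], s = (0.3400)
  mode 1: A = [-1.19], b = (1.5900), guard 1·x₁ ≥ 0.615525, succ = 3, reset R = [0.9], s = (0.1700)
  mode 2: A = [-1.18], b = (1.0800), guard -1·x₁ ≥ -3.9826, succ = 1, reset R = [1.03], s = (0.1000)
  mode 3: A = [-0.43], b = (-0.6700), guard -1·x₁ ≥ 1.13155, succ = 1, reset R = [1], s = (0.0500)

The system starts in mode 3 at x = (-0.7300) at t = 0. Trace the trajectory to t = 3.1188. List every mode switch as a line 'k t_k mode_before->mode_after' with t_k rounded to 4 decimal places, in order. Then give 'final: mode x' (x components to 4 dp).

Mode 3: guard c·x = 1.1316 hit at Δt = 1.5427 (t = 1.5427), x⁻ = (-1.1315) → reset → x⁺ = (-1.0815), jump to mode 1
Mode 1: guard c·x = 0.6155 hit at Δt = 1.0172 (t = 2.5599), x⁻ = (0.6155) → reset → x⁺ = (0.7240), jump to mode 3
Mode 3: flow for 0.5589 to horizon, guard not reached → x = (0.2364)

1 1.5427 3->1
2 2.5599 1->3
final: 3 0.2364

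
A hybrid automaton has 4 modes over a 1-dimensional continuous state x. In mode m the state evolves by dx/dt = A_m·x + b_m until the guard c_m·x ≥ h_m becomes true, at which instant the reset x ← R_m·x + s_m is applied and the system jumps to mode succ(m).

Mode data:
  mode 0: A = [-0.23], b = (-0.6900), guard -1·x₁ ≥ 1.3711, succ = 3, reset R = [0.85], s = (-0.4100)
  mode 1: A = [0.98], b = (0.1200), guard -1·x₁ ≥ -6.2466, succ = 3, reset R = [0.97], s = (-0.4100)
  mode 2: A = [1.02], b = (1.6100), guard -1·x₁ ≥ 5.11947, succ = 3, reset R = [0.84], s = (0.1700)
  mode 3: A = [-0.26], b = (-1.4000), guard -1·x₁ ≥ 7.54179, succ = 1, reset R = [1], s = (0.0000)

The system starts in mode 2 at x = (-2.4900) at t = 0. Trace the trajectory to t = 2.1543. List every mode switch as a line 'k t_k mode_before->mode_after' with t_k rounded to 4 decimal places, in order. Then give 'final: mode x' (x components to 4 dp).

Mode 2: guard c·x = 5.1195 hit at Δt = 1.3304 (t = 1.3304), x⁻ = (-5.1195) → reset → x⁺ = (-4.1304), jump to mode 3
Mode 3: flow for 0.8239 to horizon, guard not reached → x = (-4.3722)

1 1.3304 2->3
final: 3 -4.3722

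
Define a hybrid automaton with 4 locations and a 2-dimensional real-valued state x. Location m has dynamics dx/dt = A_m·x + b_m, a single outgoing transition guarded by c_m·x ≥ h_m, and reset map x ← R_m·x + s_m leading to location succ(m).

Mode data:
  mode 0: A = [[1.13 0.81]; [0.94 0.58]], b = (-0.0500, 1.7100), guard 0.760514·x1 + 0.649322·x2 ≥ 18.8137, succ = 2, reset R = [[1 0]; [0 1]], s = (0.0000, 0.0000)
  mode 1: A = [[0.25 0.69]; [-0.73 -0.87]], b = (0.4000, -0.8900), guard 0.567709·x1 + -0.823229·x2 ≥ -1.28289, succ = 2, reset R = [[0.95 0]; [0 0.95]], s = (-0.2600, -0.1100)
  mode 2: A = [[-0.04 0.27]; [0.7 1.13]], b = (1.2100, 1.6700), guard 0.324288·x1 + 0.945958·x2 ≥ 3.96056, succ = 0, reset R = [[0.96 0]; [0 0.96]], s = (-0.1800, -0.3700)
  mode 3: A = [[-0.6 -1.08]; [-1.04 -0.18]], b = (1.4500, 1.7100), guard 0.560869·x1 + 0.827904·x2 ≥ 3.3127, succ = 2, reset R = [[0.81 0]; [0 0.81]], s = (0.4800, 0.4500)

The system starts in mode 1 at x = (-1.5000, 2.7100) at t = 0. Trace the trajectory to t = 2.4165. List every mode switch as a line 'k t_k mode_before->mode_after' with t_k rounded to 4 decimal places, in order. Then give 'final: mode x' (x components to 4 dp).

Mode 1: guard c·x = -1.2829 hit at Δt = 0.7253 (t = 0.7253), x⁻ = (-0.3839, 1.2936) → reset → x⁺ = (-0.6247, 1.1190), jump to mode 2
Mode 2: guard c·x = 3.9606 hit at Δt = 0.6710 (t = 1.3963), x⁻ = (0.6092, 3.9780) → reset → x⁺ = (0.4049, 3.4489), jump to mode 0
Mode 0: flow for 1.0202 to horizon, guard not reached → x = (10.9016, 13.2871)

1 0.7253 1->2
2 1.3963 2->0
final: 0 10.9016 13.2871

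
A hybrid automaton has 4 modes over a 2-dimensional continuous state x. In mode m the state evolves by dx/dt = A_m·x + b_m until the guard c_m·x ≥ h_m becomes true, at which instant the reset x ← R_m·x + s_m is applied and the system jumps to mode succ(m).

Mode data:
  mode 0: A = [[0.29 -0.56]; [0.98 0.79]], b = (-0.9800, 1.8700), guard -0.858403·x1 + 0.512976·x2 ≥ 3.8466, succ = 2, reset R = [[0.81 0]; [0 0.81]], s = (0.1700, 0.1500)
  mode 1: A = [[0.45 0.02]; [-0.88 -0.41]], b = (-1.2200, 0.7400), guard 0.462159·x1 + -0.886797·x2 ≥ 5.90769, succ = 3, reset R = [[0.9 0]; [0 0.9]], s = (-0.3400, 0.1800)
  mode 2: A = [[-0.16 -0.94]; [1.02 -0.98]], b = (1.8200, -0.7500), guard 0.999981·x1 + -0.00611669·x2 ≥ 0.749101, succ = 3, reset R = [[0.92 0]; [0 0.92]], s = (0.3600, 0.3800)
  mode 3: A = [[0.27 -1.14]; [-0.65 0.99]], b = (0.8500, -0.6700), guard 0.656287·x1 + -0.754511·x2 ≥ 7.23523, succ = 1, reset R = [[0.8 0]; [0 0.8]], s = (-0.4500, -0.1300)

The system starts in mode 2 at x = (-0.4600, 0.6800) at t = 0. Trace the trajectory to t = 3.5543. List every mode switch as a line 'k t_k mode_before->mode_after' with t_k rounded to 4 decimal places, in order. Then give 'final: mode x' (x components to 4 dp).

1 0.7643 2->3
2 2.2389 3->1
3 2.7012 1->3
4 2.8969 3->1
final: 1 3.5665 -4.7407

Mode 2: guard c·x = 0.7491 hit at Δt = 0.7643 (t = 0.7643), x⁻ = (0.7493, 0.0250) → reset → x⁺ = (1.0493, 0.4030), jump to mode 3
Mode 3: guard c·x = 7.2352 hit at Δt = 1.4746 (t = 2.2389), x⁻ = (5.4679, -4.8332) → reset → x⁺ = (3.9243, -3.9966), jump to mode 1
Mode 1: guard c·x = 5.9077 hit at Δt = 0.4623 (t = 2.7012), x⁻ = (4.1613, -4.4931) → reset → x⁺ = (3.4052, -3.8638), jump to mode 3
Mode 3: guard c·x = 7.2352 hit at Δt = 0.1958 (t = 2.8969), x⁻ = (4.8121, -5.4036) → reset → x⁺ = (3.3997, -4.4529), jump to mode 1
Mode 1: flow for 0.6574 to horizon, guard not reached → x = (3.5665, -4.7407)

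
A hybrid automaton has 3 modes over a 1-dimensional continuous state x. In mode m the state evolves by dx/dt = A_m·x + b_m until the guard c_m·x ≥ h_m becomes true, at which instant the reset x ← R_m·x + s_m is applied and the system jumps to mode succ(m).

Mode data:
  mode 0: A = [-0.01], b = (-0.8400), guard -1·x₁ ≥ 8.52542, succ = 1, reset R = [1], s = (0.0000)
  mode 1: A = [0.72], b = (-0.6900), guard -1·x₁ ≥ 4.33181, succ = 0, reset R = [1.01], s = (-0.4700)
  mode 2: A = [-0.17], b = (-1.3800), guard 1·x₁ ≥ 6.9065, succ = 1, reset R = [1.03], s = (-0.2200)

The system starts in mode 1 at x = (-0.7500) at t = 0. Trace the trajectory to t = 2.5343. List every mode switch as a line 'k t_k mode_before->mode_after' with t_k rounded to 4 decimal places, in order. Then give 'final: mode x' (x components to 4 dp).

1 1.5699 1->0
final: 0 -5.6048

Mode 1: guard c·x = 4.3318 hit at Δt = 1.5699 (t = 1.5699), x⁻ = (-4.3318) → reset → x⁺ = (-4.8451), jump to mode 0
Mode 0: flow for 0.9644 to horizon, guard not reached → x = (-5.6048)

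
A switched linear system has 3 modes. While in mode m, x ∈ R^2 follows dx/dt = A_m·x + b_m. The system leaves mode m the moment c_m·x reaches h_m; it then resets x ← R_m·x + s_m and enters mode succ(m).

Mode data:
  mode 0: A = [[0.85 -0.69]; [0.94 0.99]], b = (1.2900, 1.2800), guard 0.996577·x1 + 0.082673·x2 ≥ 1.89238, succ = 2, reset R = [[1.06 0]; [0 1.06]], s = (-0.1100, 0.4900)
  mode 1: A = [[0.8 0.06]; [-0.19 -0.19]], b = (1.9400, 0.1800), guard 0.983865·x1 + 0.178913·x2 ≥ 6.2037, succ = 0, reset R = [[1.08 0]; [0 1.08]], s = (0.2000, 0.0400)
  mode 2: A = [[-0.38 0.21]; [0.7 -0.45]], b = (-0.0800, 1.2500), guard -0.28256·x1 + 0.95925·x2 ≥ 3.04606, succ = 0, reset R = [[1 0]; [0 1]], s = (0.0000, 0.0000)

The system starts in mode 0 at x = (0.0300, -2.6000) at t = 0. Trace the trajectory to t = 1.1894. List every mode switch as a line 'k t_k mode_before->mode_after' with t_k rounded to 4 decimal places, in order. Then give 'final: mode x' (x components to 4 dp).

1 0.5164 0->2
final: 2 1.4486 -0.4705

Mode 0: guard c·x = 1.8924 hit at Δt = 0.5164 (t = 0.5164), x⁻ = (2.1391, -2.8961) → reset → x⁺ = (2.1575, -2.5799), jump to mode 2
Mode 2: flow for 0.6730 to horizon, guard not reached → x = (1.4486, -0.4705)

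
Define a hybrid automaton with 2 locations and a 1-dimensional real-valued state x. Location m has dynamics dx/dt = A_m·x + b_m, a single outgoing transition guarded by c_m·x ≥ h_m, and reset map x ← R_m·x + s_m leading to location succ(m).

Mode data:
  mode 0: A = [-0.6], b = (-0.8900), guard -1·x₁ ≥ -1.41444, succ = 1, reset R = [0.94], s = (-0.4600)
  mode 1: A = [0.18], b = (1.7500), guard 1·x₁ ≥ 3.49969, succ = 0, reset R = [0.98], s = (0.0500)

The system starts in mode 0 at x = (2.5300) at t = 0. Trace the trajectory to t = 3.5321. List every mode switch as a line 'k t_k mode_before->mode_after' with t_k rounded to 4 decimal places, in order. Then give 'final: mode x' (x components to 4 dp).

1 0.5428 0->1
2 1.7750 1->0
3 2.6718 0->1
final: 1 2.6436

Mode 0: guard c·x = -1.4144 hit at Δt = 0.5428 (t = 0.5428), x⁻ = (1.4144) → reset → x⁺ = (0.8696), jump to mode 1
Mode 1: guard c·x = 3.4997 hit at Δt = 1.2322 (t = 1.7750), x⁻ = (3.4997) → reset → x⁺ = (3.4797), jump to mode 0
Mode 0: guard c·x = -1.4144 hit at Δt = 0.8968 (t = 2.6718), x⁻ = (1.4144) → reset → x⁺ = (0.8696), jump to mode 1
Mode 1: flow for 0.8603 to horizon, guard not reached → x = (2.6436)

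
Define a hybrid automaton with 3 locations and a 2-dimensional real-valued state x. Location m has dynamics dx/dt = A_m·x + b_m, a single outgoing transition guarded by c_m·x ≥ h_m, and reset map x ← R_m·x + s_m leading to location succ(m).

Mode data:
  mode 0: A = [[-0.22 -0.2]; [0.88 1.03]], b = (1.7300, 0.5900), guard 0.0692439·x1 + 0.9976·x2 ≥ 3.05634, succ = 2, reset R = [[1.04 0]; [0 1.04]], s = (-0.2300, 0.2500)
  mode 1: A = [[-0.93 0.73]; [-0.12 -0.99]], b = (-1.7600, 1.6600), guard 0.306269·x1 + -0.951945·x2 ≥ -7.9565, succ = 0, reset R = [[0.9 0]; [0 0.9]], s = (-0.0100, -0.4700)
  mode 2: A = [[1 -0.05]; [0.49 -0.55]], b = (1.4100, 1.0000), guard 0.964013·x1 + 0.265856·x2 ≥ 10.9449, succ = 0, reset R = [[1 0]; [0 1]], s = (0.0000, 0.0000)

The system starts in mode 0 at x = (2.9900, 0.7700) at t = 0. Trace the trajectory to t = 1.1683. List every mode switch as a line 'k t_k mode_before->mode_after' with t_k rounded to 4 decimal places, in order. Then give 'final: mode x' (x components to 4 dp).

Mode 0: guard c·x = 3.0563 hit at Δt = 0.4026 (t = 0.4026), x⁻ = (3.2691, 2.8368) → reset → x⁺ = (3.1699, 3.2003), jump to mode 2
Mode 2: flow for 0.7657 to horizon, guard not reached → x = (8.2305, 4.4279)

1 0.4026 0->2
final: 2 8.2305 4.4279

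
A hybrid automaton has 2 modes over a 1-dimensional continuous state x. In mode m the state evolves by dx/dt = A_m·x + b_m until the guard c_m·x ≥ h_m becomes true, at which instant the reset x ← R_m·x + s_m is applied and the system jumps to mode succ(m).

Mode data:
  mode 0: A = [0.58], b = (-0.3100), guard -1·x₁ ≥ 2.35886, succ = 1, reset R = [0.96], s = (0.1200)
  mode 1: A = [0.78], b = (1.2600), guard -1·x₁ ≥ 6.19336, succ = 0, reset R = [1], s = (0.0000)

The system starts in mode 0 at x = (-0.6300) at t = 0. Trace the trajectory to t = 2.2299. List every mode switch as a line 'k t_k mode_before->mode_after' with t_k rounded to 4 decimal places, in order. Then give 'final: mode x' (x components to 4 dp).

1 1.5692 0->1
final: 1 -2.5012

Mode 0: guard c·x = 2.3589 hit at Δt = 1.5692 (t = 1.5692), x⁻ = (-2.3589) → reset → x⁺ = (-2.1445), jump to mode 1
Mode 1: flow for 0.6607 to horizon, guard not reached → x = (-2.5012)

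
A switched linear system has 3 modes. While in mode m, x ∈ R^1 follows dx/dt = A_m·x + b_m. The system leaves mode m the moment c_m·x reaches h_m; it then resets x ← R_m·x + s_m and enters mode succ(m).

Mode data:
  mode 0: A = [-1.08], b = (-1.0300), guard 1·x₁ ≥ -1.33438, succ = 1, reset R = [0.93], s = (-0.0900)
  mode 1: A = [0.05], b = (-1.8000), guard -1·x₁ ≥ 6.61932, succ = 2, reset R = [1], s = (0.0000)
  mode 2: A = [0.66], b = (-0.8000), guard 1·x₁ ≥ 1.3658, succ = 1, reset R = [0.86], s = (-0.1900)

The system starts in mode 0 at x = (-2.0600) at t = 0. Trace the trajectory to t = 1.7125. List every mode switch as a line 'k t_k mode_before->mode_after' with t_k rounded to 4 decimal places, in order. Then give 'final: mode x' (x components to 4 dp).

1 0.9878 0->1
final: 1 -2.7085

Mode 0: guard c·x = -1.3344 hit at Δt = 0.9878 (t = 0.9878), x⁻ = (-1.3344) → reset → x⁺ = (-1.3310), jump to mode 1
Mode 1: flow for 0.7247 to horizon, guard not reached → x = (-2.7085)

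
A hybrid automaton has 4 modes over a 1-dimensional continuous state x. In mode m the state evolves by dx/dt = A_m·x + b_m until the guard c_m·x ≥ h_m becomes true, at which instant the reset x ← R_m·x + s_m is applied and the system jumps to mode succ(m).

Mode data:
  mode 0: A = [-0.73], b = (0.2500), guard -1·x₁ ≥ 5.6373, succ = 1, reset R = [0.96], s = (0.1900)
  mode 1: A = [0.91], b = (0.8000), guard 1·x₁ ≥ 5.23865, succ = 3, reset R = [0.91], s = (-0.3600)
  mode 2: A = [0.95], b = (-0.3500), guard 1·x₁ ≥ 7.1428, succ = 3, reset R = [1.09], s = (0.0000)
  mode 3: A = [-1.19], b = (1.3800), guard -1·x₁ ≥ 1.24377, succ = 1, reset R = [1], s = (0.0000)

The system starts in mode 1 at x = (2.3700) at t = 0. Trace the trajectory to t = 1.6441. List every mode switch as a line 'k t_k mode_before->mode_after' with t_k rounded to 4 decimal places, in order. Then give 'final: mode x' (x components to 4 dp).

Mode 1: guard c·x = 5.2386 hit at Δt = 0.6954 (t = 0.6954), x⁻ = (5.2386) → reset → x⁺ = (4.4072), jump to mode 3
Mode 3: flow for 0.9487 to horizon, guard not reached → x = (2.2098)

1 0.6954 1->3
final: 3 2.2098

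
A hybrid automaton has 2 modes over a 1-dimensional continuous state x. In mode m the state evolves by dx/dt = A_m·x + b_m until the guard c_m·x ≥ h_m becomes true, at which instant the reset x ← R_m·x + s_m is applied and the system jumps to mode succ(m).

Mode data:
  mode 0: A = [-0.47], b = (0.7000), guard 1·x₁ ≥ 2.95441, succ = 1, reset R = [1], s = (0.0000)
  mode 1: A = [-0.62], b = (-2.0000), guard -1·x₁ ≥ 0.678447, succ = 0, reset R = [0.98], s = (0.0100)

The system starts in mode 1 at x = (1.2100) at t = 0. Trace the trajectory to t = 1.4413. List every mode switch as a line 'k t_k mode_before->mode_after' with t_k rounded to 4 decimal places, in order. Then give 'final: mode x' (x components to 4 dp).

Mode 1: guard c·x = 0.6784 hit at Δt = 0.8946 (t = 0.8946), x⁻ = (-0.6784) → reset → x⁺ = (-0.6549), jump to mode 0
Mode 0: flow for 0.5467 to horizon, guard not reached → x = (-0.1690)

1 0.8946 1->0
final: 0 -0.1690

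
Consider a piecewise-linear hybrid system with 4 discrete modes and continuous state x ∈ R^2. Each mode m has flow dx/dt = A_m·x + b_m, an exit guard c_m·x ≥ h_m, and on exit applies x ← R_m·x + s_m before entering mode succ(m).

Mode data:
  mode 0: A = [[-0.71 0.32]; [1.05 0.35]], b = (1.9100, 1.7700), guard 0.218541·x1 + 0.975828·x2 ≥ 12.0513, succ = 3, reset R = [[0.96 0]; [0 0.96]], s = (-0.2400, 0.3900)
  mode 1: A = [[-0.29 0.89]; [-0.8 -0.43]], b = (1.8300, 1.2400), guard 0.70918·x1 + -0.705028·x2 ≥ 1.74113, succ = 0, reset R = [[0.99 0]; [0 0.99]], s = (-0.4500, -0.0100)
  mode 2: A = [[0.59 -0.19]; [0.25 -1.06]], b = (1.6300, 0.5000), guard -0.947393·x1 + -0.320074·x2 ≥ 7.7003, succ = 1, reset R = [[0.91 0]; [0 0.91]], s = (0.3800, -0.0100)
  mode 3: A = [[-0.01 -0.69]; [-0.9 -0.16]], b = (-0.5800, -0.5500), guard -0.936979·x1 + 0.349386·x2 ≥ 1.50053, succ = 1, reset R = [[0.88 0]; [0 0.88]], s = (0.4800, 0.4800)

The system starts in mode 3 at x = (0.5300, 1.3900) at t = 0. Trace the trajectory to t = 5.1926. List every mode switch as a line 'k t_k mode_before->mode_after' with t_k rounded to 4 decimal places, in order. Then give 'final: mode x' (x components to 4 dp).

Mode 3: guard c·x = 1.5005 hit at Δt = 1.4616 (t = 1.4616), x⁻ = (-1.2648, 0.9029) → reset → x⁺ = (-0.6330, 1.2745), jump to mode 1
Mode 1: guard c·x = 1.7411 hit at Δt = 1.4534 (t = 2.9150), x⁻ = (3.0692, 0.6177) → reset → x⁺ = (2.5885, 0.6015), jump to mode 0
Mode 0: guard c·x = 12.0513 hit at Δt = 1.5218 (t = 4.4368), x⁻ = (4.5008, 11.3418) → reset → x⁺ = (4.0808, 11.2782), jump to mode 3
Mode 3: guard c·x = 1.5005 hit at Δt = 0.2435 (t = 4.6803), x⁻ = (2.1467, 10.0517) → reset → x⁺ = (2.3691, 9.3255), jump to mode 1
Mode 1: flow for 0.5123 to horizon, guard not reached → x = (6.2580, 6.3799)

1 1.4616 3->1
2 2.9150 1->0
3 4.4368 0->3
4 4.6803 3->1
final: 1 6.2580 6.3799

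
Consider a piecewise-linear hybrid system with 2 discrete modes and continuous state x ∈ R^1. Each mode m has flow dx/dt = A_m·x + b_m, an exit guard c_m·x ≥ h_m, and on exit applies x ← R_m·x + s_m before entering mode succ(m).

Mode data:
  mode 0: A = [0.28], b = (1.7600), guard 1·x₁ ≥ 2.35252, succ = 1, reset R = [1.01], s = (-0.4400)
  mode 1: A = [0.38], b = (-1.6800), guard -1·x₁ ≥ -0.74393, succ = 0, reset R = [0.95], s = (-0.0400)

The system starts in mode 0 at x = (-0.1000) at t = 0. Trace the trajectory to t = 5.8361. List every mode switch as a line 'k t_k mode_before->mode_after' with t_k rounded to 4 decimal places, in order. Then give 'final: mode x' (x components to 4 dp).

Mode 0: guard c·x = 2.3525 hit at Δt = 1.1927 (t = 1.1927), x⁻ = (2.3525) → reset → x⁺ = (1.9360), jump to mode 1
Mode 1: guard c·x = -0.7439 hit at Δt = 1.0312 (t = 2.2239), x⁻ = (0.7439) → reset → x⁺ = (0.6667), jump to mode 0
Mode 0: guard c·x = 2.3525 hit at Δt = 0.7754 (t = 2.9993), x⁻ = (2.3525) → reset → x⁺ = (1.9360), jump to mode 1
Mode 1: guard c·x = -0.7439 hit at Δt = 1.0312 (t = 4.0305), x⁻ = (0.7439) → reset → x⁺ = (0.6667), jump to mode 0
Mode 0: guard c·x = 2.3525 hit at Δt = 0.7754 (t = 4.8058), x⁻ = (2.3525) → reset → x⁺ = (1.9360), jump to mode 1
Mode 1: flow for 1.0303 to horizon, guard not reached → x = (0.7452)

1 1.1927 0->1
2 2.2239 1->0
3 2.9993 0->1
4 4.0305 1->0
5 4.8058 0->1
final: 1 0.7452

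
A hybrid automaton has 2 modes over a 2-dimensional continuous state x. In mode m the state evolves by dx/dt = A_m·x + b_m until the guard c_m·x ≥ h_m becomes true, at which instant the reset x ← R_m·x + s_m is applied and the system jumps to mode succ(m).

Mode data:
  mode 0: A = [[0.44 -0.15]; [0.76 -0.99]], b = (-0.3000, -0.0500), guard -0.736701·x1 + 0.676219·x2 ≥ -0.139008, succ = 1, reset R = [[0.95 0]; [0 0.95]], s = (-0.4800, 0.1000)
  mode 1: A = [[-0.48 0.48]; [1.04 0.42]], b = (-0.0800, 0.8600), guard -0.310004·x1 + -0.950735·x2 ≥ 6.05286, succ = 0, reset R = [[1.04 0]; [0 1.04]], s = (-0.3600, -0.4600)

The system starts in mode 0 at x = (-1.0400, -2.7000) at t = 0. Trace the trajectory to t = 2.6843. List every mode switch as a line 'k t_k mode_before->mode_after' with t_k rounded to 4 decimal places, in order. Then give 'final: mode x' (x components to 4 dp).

Mode 0: guard c·x = -0.1390 hit at Δt = 0.7915 (t = 0.7915), x⁻ = (-1.4466, -1.7816) → reset → x⁺ = (-1.8543, -1.5925), jump to mode 1
Mode 1: guard c·x = 6.0529 hit at Δt = 1.4329 (t = 2.2244), x⁻ = (-2.7331, -5.4753) → reset → x⁺ = (-3.2025, -6.1543), jump to mode 0
Mode 0: flow for 0.4599 to horizon, guard not reached → x = (-3.6546, -4.8852)

1 0.7915 0->1
2 2.2244 1->0
final: 0 -3.6546 -4.8852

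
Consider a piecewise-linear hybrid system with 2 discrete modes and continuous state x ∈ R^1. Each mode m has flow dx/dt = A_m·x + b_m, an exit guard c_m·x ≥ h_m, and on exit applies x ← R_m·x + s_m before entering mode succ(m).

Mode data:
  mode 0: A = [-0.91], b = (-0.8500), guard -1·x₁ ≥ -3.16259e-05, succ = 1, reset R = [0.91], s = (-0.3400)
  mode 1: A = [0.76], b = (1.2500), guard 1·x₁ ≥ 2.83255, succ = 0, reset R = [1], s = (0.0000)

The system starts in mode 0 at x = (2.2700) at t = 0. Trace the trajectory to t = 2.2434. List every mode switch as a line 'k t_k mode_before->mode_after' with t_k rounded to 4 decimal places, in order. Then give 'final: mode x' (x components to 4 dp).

1 1.3545 0->1
final: 1 0.9193

Mode 0: guard c·x = -0.0000 hit at Δt = 1.3545 (t = 1.3545), x⁻ = (0.0000) → reset → x⁺ = (-0.3400), jump to mode 1
Mode 1: flow for 0.8889 to horizon, guard not reached → x = (0.9193)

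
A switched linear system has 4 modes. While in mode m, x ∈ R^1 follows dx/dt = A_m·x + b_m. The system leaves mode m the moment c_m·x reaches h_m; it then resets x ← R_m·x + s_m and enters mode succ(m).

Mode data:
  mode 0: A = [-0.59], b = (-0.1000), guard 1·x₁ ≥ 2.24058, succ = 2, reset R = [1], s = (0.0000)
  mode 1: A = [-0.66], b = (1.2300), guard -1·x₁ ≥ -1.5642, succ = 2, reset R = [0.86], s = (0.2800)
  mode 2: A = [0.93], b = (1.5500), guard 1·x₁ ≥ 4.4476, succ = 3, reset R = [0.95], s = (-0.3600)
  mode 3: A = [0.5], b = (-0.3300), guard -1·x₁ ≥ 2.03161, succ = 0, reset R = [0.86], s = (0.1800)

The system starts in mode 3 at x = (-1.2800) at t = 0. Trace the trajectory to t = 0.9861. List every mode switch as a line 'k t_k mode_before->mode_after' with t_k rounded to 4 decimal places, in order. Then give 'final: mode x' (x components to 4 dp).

Mode 3: guard c·x = 2.0316 hit at Δt = 0.6549 (t = 0.6549), x⁻ = (-2.0316) → reset → x⁺ = (-1.5672), jump to mode 0
Mode 0: flow for 0.3312 to horizon, guard not reached → x = (-1.3191)

1 0.6549 3->0
final: 0 -1.3191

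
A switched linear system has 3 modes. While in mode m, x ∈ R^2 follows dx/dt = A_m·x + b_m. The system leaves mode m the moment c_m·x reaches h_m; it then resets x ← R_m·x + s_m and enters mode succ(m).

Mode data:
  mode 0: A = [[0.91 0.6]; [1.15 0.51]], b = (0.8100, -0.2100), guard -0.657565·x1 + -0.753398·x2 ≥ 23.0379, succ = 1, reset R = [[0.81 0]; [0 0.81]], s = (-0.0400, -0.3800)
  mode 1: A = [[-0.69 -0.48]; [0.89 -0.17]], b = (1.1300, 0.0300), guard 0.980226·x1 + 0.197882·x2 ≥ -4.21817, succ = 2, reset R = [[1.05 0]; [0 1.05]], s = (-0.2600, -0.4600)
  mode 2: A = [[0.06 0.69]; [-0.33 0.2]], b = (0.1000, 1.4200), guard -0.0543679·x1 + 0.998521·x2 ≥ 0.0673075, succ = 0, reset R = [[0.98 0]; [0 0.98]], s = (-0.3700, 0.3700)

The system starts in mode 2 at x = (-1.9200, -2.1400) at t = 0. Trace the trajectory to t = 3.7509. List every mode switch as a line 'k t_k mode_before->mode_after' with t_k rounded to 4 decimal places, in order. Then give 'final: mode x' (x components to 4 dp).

1 1.0260 2->0
2 2.5002 0->1
3 3.4250 1->2
final: 2 -5.3592 -18.1105

Mode 2: guard c·x = 0.0673 hit at Δt = 1.0260 (t = 1.0260), x⁻ = (-2.8002, -0.0851) → reset → x⁺ = (-3.1142, 0.2866), jump to mode 0
Mode 0: guard c·x = 23.0379 hit at Δt = 1.4742 (t = 2.5002), x⁻ = (-16.3505, -16.3079) → reset → x⁺ = (-13.2839, -13.5894), jump to mode 1
Mode 1: guard c·x = -4.2182 hit at Δt = 0.9248 (t = 3.4250), x⁻ = (-0.9775, -16.4743) → reset → x⁺ = (-1.2864, -17.7580), jump to mode 2
Mode 2: flow for 0.3259 to horizon, guard not reached → x = (-5.3592, -18.1105)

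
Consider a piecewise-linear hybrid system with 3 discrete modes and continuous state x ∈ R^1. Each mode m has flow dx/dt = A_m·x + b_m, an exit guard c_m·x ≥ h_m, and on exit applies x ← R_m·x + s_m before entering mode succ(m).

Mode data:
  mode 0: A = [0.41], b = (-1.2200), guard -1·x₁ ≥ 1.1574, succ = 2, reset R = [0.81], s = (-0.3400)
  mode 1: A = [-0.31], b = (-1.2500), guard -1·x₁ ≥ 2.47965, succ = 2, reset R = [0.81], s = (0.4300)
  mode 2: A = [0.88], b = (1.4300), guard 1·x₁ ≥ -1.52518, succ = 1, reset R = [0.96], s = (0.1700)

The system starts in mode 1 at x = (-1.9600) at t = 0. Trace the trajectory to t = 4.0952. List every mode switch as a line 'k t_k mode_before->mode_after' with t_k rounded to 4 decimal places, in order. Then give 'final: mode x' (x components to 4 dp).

1 0.9313 1->2
2 1.7998 2->1
3 3.6299 1->2
final: 2 -1.5550

Mode 1: guard c·x = 2.4796 hit at Δt = 0.9313 (t = 0.9313), x⁻ = (-2.4796) → reset → x⁺ = (-1.5785), jump to mode 2
Mode 2: guard c·x = -1.5252 hit at Δt = 0.8685 (t = 1.7998), x⁻ = (-1.5252) → reset → x⁺ = (-1.2942), jump to mode 1
Mode 1: guard c·x = 2.4796 hit at Δt = 1.8301 (t = 3.6299), x⁻ = (-2.4796) → reset → x⁺ = (-1.5785), jump to mode 2
Mode 2: flow for 0.4653 to horizon, guard not reached → x = (-1.5550)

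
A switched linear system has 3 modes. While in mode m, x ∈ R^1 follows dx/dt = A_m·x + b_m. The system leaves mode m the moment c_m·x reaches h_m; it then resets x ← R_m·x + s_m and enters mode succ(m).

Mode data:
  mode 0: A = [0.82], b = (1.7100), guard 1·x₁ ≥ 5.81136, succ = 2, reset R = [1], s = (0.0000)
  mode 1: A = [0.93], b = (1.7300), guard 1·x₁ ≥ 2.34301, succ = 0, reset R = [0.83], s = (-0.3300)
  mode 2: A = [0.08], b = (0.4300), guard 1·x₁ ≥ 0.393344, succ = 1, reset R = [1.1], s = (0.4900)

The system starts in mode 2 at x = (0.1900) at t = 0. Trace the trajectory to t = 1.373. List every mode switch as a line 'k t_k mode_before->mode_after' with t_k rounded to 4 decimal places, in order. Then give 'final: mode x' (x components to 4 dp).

1 0.4486 2->1
2 0.8920 1->0
final: 0 3.4038

Mode 2: guard c·x = 0.3933 hit at Δt = 0.4486 (t = 0.4486), x⁻ = (0.3933) → reset → x⁺ = (0.9227), jump to mode 1
Mode 1: guard c·x = 2.3430 hit at Δt = 0.4434 (t = 0.8920), x⁻ = (2.3430) → reset → x⁺ = (1.6147), jump to mode 0
Mode 0: flow for 0.4810 to horizon, guard not reached → x = (3.4038)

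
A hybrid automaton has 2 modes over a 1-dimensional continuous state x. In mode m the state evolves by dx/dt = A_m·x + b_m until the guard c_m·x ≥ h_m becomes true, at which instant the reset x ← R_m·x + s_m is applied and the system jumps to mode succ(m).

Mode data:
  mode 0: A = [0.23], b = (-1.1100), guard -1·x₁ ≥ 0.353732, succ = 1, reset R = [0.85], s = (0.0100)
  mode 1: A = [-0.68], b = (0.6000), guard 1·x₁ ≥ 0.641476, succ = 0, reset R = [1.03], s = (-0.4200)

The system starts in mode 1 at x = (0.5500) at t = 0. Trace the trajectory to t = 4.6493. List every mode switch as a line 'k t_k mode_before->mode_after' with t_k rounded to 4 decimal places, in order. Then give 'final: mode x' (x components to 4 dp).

1 0.4734 1->0
2 1.0034 0->1
3 3.3314 1->0
4 3.8614 0->1
final: 1 0.1959

Mode 1: guard c·x = 0.6415 hit at Δt = 0.4734 (t = 0.4734), x⁻ = (0.6415) → reset → x⁺ = (0.2407), jump to mode 0
Mode 0: guard c·x = 0.3537 hit at Δt = 0.5300 (t = 1.0034), x⁻ = (-0.3537) → reset → x⁺ = (-0.2907), jump to mode 1
Mode 1: guard c·x = 0.6415 hit at Δt = 2.3280 (t = 3.3314), x⁻ = (0.6415) → reset → x⁺ = (0.2407), jump to mode 0
Mode 0: guard c·x = 0.3537 hit at Δt = 0.5300 (t = 3.8614), x⁻ = (-0.3537) → reset → x⁺ = (-0.2907), jump to mode 1
Mode 1: flow for 0.7879 to horizon, guard not reached → x = (0.1959)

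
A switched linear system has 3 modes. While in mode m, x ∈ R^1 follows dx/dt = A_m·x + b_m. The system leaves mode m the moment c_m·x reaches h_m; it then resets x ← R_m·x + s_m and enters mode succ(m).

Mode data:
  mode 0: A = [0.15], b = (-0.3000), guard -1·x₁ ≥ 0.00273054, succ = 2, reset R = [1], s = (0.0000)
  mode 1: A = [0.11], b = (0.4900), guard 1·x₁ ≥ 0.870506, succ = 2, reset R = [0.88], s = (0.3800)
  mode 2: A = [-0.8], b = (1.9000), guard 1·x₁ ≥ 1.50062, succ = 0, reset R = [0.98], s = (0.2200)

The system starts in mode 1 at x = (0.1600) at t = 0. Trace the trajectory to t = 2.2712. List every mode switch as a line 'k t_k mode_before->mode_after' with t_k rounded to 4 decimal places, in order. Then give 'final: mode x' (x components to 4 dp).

1 1.3019 1->2
2 1.7274 2->0
final: 0 1.6643

Mode 1: guard c·x = 0.8705 hit at Δt = 1.3019 (t = 1.3019), x⁻ = (0.8705) → reset → x⁺ = (1.1460), jump to mode 2
Mode 2: guard c·x = 1.5006 hit at Δt = 0.4255 (t = 1.7274), x⁻ = (1.5006) → reset → x⁺ = (1.6906), jump to mode 0
Mode 0: flow for 0.5438 to horizon, guard not reached → x = (1.6643)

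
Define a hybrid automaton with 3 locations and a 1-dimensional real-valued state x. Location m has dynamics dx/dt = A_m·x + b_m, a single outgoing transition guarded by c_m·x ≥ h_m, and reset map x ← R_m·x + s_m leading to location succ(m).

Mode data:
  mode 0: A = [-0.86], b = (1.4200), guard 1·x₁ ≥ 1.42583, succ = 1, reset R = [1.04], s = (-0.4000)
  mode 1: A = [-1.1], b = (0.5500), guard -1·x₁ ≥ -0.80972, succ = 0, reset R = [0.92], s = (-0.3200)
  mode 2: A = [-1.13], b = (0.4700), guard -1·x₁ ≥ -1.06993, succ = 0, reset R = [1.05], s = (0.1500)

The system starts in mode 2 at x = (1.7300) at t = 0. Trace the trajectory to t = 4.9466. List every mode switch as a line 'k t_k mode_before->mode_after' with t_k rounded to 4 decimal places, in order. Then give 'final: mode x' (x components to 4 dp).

Mode 2: guard c·x = -1.0699 hit at Δt = 0.6175 (t = 0.6175), x⁻ = (1.0699) → reset → x⁺ = (1.2734), jump to mode 0
Mode 0: guard c·x = 1.4258 hit at Δt = 0.6007 (t = 1.2182), x⁻ = (1.4258) → reset → x⁺ = (1.0829), jump to mode 1
Mode 1: guard c·x = -0.8097 hit at Δt = 0.5748 (t = 1.7930), x⁻ = (0.8097) → reset → x⁺ = (0.4249), jump to mode 0
Mode 0: guard c·x = 1.4258 hit at Δt = 1.9699 (t = 3.7629), x⁻ = (1.4258) → reset → x⁺ = (1.0829), jump to mode 1
Mode 1: guard c·x = -0.8097 hit at Δt = 0.5748 (t = 4.3377), x⁻ = (0.8097) → reset → x⁺ = (0.4249), jump to mode 0
Mode 0: flow for 0.6089 to horizon, guard not reached → x = (0.9248)

1 0.6175 2->0
2 1.2182 0->1
3 1.7930 1->0
4 3.7629 0->1
5 4.3377 1->0
final: 0 0.9248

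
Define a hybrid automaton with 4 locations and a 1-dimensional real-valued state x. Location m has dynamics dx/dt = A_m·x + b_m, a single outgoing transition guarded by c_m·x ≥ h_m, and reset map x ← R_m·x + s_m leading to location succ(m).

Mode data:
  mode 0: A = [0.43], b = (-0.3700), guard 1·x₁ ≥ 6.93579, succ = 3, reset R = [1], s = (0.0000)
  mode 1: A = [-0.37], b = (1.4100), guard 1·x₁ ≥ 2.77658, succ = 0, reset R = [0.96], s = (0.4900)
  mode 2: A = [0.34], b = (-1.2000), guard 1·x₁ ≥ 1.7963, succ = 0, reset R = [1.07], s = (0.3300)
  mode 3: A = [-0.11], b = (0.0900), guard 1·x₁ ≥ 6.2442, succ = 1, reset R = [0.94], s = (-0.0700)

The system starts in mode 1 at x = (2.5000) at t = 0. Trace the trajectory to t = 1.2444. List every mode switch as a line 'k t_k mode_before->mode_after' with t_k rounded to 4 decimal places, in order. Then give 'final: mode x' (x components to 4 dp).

Mode 1: guard c·x = 2.7766 hit at Δt = 0.6405 (t = 0.6405), x⁻ = (2.7766) → reset → x⁺ = (3.1555), jump to mode 0
Mode 0: flow for 0.6039 to horizon, guard not reached → x = (3.8360)

1 0.6405 1->0
final: 0 3.8360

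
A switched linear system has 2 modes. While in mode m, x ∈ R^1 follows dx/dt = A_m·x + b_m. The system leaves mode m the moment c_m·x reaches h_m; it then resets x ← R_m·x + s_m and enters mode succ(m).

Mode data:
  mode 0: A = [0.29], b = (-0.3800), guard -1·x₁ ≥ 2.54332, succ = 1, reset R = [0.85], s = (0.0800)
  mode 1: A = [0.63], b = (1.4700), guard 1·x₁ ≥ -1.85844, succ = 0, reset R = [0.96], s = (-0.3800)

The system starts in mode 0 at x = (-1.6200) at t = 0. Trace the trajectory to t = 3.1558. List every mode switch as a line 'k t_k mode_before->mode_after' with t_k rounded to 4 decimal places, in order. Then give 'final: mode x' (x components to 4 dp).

1 0.9445 0->1
2 1.9534 1->0
3 2.3106 0->1
final: 1 -1.9050

Mode 0: guard c·x = 2.5433 hit at Δt = 0.9445 (t = 0.9445), x⁻ = (-2.5433) → reset → x⁺ = (-2.0818), jump to mode 1
Mode 1: guard c·x = -1.8584 hit at Δt = 1.0089 (t = 1.9534), x⁻ = (-1.8584) → reset → x⁺ = (-2.1641), jump to mode 0
Mode 0: guard c·x = 2.5433 hit at Δt = 0.3572 (t = 2.3106), x⁻ = (-2.5433) → reset → x⁺ = (-2.0818), jump to mode 1
Mode 1: flow for 0.8452 to horizon, guard not reached → x = (-1.9050)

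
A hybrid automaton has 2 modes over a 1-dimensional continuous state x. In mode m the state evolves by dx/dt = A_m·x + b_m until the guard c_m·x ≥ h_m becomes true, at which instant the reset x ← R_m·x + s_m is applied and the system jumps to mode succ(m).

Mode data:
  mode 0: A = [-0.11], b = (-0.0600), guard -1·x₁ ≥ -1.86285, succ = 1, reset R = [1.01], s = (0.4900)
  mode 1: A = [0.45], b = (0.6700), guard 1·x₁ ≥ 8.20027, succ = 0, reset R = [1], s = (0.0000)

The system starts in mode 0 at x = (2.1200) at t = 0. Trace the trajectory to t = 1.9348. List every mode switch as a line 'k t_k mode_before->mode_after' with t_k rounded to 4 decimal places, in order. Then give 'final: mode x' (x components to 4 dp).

Mode 0: guard c·x = -1.8628 hit at Δt = 0.9223 (t = 0.9223), x⁻ = (1.8629) → reset → x⁺ = (2.3715), jump to mode 1
Mode 1: flow for 1.0125 to horizon, guard not reached → x = (4.5996)

1 0.9223 0->1
final: 1 4.5996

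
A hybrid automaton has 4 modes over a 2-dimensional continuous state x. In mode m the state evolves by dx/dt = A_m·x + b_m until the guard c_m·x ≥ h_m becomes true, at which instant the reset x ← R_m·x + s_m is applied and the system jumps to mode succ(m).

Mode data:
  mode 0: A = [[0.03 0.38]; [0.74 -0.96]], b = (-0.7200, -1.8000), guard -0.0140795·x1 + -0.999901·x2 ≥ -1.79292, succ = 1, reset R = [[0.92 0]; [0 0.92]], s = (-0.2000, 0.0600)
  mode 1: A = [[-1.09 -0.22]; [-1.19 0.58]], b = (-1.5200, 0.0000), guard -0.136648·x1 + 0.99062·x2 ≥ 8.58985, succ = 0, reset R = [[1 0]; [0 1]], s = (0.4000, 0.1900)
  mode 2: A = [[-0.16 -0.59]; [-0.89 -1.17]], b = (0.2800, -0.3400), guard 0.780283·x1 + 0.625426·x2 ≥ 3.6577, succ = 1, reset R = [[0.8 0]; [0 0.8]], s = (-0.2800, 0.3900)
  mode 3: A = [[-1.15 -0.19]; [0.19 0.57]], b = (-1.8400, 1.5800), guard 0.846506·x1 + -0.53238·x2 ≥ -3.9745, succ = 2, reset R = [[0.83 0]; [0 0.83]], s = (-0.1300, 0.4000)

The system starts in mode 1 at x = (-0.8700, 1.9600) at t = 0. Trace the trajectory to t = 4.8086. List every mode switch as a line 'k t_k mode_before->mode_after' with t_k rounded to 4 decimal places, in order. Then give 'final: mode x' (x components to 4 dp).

Mode 1: guard c·x = 8.5899 hit at Δt = 1.4490 (t = 1.4490), x⁻ = (-2.1468, 8.3750) → reset → x⁺ = (-1.7468, 8.5650), jump to mode 0
Mode 0: guard c·x = -1.7929 hit at Δt = 0.9629 (t = 2.4119), x⁻ = (-0.7808, 1.8041) → reset → x⁺ = (-0.9183, 1.7198), jump to mode 1
Mode 1: guard c·x = 8.5899 hit at Δt = 1.5260 (t = 3.9379), x⁻ = (-2.1674, 8.3722) → reset → x⁺ = (-1.7674, 8.5622), jump to mode 0
Mode 0: flow for 0.8707 to horizon, guard not reached → x = (-0.8058, 2.1896)

1 1.4490 1->0
2 2.4119 0->1
3 3.9379 1->0
final: 0 -0.8058 2.1896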